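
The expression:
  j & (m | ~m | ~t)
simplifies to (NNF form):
j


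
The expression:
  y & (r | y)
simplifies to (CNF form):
y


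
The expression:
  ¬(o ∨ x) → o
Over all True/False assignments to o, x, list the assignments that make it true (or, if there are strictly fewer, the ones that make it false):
is false only for:
  o=False, x=False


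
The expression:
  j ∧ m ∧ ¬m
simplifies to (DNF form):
False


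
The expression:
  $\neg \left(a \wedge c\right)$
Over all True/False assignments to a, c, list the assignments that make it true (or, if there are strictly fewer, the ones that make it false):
is false only for:
  a=True, c=True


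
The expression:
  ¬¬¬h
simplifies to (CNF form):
¬h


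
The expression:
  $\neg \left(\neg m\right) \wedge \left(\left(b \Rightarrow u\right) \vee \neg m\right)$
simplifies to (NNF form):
$m \wedge \left(u \vee \neg b\right)$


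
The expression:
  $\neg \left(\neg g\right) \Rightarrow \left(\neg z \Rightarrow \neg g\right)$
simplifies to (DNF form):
$z \vee \neg g$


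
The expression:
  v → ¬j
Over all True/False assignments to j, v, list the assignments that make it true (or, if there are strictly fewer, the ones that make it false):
is false only for:
  j=True, v=True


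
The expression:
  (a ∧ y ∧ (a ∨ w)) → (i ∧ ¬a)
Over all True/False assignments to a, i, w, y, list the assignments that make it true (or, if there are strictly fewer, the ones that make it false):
is false only for:
  a=True, i=False, w=False, y=True;
  a=True, i=False, w=True, y=True;
  a=True, i=True, w=False, y=True;
  a=True, i=True, w=True, y=True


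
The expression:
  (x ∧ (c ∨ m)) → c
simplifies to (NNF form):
c ∨ ¬m ∨ ¬x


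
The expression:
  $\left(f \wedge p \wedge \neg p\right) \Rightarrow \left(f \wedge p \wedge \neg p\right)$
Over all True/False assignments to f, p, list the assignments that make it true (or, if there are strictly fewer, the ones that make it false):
is always true.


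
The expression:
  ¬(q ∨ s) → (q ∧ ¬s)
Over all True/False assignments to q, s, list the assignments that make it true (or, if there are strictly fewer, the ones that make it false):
is false only for:
  q=False, s=False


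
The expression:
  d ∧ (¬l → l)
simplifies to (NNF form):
d ∧ l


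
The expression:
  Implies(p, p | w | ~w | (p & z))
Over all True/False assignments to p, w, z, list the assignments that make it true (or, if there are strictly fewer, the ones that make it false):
is always true.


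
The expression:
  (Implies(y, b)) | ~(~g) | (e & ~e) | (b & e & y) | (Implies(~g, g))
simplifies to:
b | g | ~y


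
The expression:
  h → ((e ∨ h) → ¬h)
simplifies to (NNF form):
¬h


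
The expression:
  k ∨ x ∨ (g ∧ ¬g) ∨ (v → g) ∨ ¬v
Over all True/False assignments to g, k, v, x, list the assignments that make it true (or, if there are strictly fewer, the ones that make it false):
is false only for:
  g=False, k=False, v=True, x=False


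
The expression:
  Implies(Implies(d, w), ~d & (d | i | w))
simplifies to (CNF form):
(d | i | w) & (~d | ~w)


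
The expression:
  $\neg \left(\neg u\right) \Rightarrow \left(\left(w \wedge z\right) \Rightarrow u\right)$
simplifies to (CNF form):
$\text{True}$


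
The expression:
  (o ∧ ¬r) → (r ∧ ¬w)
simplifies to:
r ∨ ¬o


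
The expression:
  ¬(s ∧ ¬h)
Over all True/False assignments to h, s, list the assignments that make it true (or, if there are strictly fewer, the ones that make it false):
is false only for:
  h=False, s=True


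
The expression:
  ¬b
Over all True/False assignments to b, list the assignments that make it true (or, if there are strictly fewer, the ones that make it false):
is true only for:
  b=False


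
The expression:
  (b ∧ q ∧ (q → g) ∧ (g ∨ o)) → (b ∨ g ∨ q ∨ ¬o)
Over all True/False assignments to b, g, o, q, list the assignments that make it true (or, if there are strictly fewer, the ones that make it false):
is always true.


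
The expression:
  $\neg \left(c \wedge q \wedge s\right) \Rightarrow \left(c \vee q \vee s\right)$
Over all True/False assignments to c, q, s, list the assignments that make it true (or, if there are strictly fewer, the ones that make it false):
is false only for:
  c=False, q=False, s=False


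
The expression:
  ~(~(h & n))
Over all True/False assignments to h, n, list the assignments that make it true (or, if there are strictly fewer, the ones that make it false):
is true only for:
  h=True, n=True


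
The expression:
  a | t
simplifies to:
a | t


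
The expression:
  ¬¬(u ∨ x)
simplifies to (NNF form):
u ∨ x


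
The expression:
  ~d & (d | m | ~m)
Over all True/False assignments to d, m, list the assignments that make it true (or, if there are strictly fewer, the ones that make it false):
is true only for:
  d=False, m=False;
  d=False, m=True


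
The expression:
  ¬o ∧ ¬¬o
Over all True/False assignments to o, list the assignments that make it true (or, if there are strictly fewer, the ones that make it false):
is never true.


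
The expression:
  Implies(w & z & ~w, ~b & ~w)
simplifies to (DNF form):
True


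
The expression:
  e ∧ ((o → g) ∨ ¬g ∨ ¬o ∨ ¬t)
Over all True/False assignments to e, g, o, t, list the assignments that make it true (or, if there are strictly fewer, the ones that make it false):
is true only for:
  e=True, g=False, o=False, t=False;
  e=True, g=False, o=False, t=True;
  e=True, g=False, o=True, t=False;
  e=True, g=False, o=True, t=True;
  e=True, g=True, o=False, t=False;
  e=True, g=True, o=False, t=True;
  e=True, g=True, o=True, t=False;
  e=True, g=True, o=True, t=True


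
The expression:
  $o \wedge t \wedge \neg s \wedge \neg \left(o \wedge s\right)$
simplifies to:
$o \wedge t \wedge \neg s$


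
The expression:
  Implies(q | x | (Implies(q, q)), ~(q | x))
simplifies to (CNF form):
~q & ~x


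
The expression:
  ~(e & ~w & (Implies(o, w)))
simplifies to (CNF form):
o | w | ~e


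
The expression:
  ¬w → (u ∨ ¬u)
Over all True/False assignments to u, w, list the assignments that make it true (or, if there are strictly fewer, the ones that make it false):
is always true.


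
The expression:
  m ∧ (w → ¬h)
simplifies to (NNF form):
m ∧ (¬h ∨ ¬w)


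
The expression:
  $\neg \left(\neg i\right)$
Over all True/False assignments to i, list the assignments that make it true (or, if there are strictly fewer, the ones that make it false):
is true only for:
  i=True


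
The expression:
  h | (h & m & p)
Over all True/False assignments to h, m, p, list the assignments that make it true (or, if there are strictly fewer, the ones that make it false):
is true only for:
  h=True, m=False, p=False;
  h=True, m=False, p=True;
  h=True, m=True, p=False;
  h=True, m=True, p=True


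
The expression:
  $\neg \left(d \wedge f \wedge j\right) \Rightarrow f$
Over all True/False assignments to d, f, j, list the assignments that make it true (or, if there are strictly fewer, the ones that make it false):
is true only for:
  d=False, f=True, j=False;
  d=False, f=True, j=True;
  d=True, f=True, j=False;
  d=True, f=True, j=True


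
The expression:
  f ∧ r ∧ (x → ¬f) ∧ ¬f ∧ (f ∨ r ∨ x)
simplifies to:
False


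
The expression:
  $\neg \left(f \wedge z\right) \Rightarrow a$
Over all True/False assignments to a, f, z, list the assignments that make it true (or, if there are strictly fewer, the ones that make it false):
is false only for:
  a=False, f=False, z=False;
  a=False, f=False, z=True;
  a=False, f=True, z=False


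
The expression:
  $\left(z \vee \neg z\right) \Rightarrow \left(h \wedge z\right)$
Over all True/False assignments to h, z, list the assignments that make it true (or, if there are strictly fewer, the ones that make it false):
is true only for:
  h=True, z=True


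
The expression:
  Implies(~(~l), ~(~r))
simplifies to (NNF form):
r | ~l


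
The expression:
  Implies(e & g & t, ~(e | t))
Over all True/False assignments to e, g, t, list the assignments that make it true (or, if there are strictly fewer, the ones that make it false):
is false only for:
  e=True, g=True, t=True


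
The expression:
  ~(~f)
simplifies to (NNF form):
f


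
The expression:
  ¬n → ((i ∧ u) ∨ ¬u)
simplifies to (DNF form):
i ∨ n ∨ ¬u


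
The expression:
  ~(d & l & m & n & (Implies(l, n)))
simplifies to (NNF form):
~d | ~l | ~m | ~n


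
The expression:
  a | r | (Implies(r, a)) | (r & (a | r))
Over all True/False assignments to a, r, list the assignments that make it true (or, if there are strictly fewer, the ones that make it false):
is always true.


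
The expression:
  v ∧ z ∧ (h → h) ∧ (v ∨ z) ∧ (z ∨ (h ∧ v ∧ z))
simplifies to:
v ∧ z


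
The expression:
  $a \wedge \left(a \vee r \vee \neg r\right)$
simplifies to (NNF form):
$a$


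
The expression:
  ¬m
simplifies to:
¬m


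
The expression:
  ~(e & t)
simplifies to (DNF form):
~e | ~t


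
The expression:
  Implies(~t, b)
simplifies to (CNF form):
b | t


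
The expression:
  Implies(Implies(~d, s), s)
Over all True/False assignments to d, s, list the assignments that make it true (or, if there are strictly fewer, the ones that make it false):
is false only for:
  d=True, s=False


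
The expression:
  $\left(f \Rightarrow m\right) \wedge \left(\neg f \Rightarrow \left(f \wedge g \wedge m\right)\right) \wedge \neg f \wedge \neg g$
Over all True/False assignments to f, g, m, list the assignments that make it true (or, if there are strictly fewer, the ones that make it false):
is never true.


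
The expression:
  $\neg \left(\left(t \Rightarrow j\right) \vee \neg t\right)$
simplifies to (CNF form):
$t \wedge \neg j$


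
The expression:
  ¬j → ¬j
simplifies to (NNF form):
True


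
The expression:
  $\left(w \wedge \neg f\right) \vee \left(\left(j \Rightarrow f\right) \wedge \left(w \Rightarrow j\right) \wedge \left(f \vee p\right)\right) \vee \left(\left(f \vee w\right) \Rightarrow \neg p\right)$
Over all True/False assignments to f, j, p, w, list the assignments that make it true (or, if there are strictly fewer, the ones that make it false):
is false only for:
  f=True, j=False, p=True, w=True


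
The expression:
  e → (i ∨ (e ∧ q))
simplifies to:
i ∨ q ∨ ¬e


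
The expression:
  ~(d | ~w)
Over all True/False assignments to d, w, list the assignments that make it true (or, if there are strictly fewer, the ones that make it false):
is true only for:
  d=False, w=True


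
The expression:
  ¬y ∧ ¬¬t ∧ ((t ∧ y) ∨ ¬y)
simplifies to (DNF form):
t ∧ ¬y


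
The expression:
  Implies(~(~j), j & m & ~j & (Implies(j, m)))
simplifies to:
~j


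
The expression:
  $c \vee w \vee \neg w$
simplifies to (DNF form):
$\text{True}$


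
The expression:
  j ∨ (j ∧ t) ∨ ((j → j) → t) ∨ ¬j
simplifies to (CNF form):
True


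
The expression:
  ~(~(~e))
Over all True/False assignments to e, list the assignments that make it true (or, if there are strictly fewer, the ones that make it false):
is true only for:
  e=False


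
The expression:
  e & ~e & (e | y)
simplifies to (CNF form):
False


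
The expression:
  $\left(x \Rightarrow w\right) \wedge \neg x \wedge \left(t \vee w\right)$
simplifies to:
$\neg x \wedge \left(t \vee w\right)$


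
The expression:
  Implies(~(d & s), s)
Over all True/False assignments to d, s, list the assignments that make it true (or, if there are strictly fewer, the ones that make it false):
is true only for:
  d=False, s=True;
  d=True, s=True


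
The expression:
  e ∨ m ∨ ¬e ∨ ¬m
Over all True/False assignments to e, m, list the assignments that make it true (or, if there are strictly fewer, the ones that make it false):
is always true.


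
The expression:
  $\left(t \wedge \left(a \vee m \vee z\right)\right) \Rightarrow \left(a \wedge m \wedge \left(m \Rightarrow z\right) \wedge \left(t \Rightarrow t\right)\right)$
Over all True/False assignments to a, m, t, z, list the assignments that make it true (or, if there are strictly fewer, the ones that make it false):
is false only for:
  a=False, m=False, t=True, z=True;
  a=False, m=True, t=True, z=False;
  a=False, m=True, t=True, z=True;
  a=True, m=False, t=True, z=False;
  a=True, m=False, t=True, z=True;
  a=True, m=True, t=True, z=False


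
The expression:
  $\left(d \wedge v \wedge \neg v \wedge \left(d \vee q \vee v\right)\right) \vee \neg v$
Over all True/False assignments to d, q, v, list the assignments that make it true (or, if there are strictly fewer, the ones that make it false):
is true only for:
  d=False, q=False, v=False;
  d=False, q=True, v=False;
  d=True, q=False, v=False;
  d=True, q=True, v=False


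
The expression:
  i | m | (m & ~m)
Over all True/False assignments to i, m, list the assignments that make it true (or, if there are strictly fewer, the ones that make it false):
is false only for:
  i=False, m=False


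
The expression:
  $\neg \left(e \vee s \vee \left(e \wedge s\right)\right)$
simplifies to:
$\neg e \wedge \neg s$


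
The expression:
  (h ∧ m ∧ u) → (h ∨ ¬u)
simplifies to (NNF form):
True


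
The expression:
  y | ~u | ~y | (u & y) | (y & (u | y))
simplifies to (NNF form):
True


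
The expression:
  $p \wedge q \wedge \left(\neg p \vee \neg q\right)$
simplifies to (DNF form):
$\text{False}$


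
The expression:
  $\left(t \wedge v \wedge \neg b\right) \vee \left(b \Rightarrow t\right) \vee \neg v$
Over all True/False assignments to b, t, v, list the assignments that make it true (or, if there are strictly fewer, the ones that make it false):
is false only for:
  b=True, t=False, v=True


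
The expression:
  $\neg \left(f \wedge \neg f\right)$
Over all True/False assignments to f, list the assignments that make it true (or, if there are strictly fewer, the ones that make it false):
is always true.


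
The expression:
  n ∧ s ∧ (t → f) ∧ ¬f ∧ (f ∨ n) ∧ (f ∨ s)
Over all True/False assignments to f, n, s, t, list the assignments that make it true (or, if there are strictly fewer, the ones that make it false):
is true only for:
  f=False, n=True, s=True, t=False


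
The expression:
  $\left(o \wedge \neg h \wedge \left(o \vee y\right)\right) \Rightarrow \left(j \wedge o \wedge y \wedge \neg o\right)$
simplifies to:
$h \vee \neg o$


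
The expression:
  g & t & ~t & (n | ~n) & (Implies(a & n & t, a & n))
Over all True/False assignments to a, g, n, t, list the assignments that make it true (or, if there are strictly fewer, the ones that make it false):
is never true.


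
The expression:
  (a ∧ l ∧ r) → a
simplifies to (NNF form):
True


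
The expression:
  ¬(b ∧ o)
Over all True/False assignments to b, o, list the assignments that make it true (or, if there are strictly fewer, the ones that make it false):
is false only for:
  b=True, o=True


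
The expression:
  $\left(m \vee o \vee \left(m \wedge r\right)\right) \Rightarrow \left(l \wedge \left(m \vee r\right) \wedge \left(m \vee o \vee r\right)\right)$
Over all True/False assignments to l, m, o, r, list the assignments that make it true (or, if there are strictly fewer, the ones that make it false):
is false only for:
  l=False, m=False, o=True, r=False;
  l=False, m=False, o=True, r=True;
  l=False, m=True, o=False, r=False;
  l=False, m=True, o=False, r=True;
  l=False, m=True, o=True, r=False;
  l=False, m=True, o=True, r=True;
  l=True, m=False, o=True, r=False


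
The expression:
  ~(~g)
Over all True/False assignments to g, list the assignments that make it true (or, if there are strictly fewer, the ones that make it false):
is true only for:
  g=True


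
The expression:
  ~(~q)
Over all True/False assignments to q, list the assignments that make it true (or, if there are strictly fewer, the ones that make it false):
is true only for:
  q=True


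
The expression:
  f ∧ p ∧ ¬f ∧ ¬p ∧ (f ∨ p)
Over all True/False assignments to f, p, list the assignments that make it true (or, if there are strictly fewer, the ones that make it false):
is never true.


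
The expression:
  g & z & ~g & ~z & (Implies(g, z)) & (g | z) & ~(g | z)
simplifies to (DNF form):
False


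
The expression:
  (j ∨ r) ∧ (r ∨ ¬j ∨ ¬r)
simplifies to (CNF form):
j ∨ r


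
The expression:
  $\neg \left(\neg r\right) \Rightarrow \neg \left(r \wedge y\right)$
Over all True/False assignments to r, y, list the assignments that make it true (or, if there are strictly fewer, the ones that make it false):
is false only for:
  r=True, y=True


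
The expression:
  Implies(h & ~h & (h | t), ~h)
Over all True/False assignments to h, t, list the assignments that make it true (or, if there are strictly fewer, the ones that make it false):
is always true.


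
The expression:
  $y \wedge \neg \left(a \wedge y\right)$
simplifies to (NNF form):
$y \wedge \neg a$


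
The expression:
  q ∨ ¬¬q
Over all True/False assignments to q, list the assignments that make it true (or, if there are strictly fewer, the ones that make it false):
is true only for:
  q=True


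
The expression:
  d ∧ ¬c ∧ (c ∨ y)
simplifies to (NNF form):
d ∧ y ∧ ¬c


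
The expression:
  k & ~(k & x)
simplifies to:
k & ~x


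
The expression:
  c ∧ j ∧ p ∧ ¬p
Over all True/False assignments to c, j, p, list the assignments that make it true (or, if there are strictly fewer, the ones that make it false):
is never true.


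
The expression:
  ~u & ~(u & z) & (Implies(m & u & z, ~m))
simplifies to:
~u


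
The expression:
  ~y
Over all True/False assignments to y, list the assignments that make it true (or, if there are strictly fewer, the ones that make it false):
is true only for:
  y=False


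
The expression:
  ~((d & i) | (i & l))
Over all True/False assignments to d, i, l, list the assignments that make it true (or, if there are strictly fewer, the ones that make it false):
is false only for:
  d=False, i=True, l=True;
  d=True, i=True, l=False;
  d=True, i=True, l=True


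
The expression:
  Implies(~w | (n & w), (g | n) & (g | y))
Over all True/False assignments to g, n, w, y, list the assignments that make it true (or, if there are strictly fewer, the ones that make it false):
is false only for:
  g=False, n=False, w=False, y=False;
  g=False, n=False, w=False, y=True;
  g=False, n=True, w=False, y=False;
  g=False, n=True, w=True, y=False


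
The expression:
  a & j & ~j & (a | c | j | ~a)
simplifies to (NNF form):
False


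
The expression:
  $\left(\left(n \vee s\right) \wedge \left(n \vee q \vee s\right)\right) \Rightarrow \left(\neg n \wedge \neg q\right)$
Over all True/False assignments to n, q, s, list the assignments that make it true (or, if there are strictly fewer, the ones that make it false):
is true only for:
  n=False, q=False, s=False;
  n=False, q=False, s=True;
  n=False, q=True, s=False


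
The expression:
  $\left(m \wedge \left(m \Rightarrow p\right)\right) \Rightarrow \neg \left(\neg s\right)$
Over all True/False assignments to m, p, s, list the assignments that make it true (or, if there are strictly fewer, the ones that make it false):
is false only for:
  m=True, p=True, s=False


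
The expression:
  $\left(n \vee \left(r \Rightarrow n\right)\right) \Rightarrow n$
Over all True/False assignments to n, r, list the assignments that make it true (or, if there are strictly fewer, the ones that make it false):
is false only for:
  n=False, r=False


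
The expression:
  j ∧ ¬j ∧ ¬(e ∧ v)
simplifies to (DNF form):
False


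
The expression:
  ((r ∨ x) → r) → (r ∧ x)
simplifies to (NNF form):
x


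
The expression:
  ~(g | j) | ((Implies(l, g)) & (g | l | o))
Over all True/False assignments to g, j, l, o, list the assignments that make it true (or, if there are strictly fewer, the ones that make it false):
is false only for:
  g=False, j=True, l=False, o=False;
  g=False, j=True, l=True, o=False;
  g=False, j=True, l=True, o=True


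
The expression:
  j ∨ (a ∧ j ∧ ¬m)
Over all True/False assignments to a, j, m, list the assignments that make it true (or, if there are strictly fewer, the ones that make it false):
is true only for:
  a=False, j=True, m=False;
  a=False, j=True, m=True;
  a=True, j=True, m=False;
  a=True, j=True, m=True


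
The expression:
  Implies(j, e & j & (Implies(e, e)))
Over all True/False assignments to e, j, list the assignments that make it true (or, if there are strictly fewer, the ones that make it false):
is false only for:
  e=False, j=True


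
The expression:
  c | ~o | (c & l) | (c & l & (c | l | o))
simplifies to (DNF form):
c | ~o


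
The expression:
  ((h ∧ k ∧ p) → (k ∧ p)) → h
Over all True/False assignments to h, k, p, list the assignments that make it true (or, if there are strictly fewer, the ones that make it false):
is true only for:
  h=True, k=False, p=False;
  h=True, k=False, p=True;
  h=True, k=True, p=False;
  h=True, k=True, p=True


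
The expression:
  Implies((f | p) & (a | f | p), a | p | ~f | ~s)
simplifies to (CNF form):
a | p | ~f | ~s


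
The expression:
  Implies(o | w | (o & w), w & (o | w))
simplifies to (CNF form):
w | ~o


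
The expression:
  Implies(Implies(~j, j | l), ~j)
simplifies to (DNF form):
~j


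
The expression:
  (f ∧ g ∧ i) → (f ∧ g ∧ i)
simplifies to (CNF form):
True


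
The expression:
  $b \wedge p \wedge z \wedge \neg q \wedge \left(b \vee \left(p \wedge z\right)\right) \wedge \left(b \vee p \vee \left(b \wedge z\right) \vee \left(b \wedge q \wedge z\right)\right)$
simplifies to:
$b \wedge p \wedge z \wedge \neg q$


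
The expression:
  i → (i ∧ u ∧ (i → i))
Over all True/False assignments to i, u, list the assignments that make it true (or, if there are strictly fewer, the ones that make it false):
is false only for:
  i=True, u=False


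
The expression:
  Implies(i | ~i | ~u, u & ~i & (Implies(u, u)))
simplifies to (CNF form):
u & ~i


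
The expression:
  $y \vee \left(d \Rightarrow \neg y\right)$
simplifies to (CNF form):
$\text{True}$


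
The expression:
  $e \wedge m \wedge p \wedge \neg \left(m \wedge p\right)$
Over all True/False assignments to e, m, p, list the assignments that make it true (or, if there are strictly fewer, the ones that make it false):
is never true.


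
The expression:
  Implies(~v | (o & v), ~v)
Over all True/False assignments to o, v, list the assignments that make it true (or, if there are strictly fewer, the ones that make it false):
is false only for:
  o=True, v=True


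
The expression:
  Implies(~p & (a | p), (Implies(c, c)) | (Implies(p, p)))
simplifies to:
True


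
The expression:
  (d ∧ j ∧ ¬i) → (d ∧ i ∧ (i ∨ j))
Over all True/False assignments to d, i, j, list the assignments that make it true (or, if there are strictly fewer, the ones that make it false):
is false only for:
  d=True, i=False, j=True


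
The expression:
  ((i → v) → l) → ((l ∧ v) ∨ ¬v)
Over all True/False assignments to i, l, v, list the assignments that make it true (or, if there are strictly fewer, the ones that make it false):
is always true.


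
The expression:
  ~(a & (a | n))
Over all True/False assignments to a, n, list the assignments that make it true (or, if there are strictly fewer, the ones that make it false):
is true only for:
  a=False, n=False;
  a=False, n=True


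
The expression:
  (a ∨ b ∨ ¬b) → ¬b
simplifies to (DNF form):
¬b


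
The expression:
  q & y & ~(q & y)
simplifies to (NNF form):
False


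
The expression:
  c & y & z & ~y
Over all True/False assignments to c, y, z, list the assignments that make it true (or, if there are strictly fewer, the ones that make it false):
is never true.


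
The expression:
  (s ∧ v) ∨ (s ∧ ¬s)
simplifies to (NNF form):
s ∧ v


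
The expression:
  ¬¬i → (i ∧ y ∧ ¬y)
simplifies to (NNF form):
¬i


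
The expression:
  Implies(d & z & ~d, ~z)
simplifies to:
True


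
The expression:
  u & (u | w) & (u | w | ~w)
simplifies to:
u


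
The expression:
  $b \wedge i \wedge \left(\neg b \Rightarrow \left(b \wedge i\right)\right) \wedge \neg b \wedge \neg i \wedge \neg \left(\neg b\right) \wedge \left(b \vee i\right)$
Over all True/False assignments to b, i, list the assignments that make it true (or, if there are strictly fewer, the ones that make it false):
is never true.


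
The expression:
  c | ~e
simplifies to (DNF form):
c | ~e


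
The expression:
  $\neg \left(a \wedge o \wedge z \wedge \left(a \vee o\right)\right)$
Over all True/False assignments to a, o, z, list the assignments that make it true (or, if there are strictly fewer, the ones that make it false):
is false only for:
  a=True, o=True, z=True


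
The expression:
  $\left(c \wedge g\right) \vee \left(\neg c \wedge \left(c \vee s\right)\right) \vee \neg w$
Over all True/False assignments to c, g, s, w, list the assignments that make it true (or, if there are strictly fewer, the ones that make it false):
is false only for:
  c=False, g=False, s=False, w=True;
  c=False, g=True, s=False, w=True;
  c=True, g=False, s=False, w=True;
  c=True, g=False, s=True, w=True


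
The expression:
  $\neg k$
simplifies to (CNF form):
$\neg k$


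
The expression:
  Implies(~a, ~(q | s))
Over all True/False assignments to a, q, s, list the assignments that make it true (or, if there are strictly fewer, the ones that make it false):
is false only for:
  a=False, q=False, s=True;
  a=False, q=True, s=False;
  a=False, q=True, s=True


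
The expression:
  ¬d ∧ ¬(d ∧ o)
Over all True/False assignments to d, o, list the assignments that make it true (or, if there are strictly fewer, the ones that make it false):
is true only for:
  d=False, o=False;
  d=False, o=True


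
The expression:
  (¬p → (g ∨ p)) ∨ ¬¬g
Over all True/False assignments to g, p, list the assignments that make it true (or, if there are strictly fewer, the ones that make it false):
is false only for:
  g=False, p=False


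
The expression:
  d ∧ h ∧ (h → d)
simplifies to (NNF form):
d ∧ h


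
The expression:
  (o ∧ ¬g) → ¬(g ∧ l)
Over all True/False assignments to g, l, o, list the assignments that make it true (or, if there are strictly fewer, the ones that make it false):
is always true.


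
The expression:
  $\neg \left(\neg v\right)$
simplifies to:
$v$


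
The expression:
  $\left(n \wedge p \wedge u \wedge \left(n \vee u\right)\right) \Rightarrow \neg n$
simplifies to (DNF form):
$\neg n \vee \neg p \vee \neg u$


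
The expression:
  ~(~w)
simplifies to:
w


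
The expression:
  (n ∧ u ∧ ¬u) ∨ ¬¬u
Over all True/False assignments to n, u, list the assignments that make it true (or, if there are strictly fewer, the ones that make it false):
is true only for:
  n=False, u=True;
  n=True, u=True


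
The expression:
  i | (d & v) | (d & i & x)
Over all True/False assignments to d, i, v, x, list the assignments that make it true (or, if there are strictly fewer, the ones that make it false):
is false only for:
  d=False, i=False, v=False, x=False;
  d=False, i=False, v=False, x=True;
  d=False, i=False, v=True, x=False;
  d=False, i=False, v=True, x=True;
  d=True, i=False, v=False, x=False;
  d=True, i=False, v=False, x=True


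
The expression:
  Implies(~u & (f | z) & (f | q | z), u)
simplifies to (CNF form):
(u | ~f) & (u | ~z)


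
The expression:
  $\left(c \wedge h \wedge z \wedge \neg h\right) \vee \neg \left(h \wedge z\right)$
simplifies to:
$\neg h \vee \neg z$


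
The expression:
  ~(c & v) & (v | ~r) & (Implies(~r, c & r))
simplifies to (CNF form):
r & v & ~c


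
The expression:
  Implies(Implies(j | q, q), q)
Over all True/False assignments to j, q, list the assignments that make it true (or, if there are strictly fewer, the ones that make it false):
is false only for:
  j=False, q=False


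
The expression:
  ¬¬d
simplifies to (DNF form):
d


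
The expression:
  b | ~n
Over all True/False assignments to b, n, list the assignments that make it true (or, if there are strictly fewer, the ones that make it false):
is false only for:
  b=False, n=True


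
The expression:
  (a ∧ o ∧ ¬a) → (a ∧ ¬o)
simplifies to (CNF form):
True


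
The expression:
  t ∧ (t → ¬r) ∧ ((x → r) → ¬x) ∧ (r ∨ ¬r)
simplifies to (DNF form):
t ∧ ¬r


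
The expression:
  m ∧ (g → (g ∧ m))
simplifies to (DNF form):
m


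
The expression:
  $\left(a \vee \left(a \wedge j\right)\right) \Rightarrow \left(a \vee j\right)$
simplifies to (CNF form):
$\text{True}$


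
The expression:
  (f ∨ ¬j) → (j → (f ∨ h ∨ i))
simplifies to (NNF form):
True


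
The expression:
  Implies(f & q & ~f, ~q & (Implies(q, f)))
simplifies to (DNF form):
True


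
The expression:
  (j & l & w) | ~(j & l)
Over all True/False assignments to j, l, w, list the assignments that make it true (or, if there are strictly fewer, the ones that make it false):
is false only for:
  j=True, l=True, w=False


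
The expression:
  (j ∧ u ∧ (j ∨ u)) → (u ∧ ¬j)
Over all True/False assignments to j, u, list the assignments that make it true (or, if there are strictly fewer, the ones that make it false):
is false only for:
  j=True, u=True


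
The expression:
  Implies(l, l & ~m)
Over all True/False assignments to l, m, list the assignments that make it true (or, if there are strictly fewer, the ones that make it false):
is false only for:
  l=True, m=True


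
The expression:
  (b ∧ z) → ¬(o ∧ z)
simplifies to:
¬b ∨ ¬o ∨ ¬z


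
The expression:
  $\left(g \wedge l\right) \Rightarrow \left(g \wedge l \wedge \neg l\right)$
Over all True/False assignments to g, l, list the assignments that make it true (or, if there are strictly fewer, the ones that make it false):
is false only for:
  g=True, l=True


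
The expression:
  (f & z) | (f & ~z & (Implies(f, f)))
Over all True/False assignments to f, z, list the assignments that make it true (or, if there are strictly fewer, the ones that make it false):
is true only for:
  f=True, z=False;
  f=True, z=True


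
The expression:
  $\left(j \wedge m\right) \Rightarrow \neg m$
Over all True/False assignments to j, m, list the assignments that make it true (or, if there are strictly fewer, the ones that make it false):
is false only for:
  j=True, m=True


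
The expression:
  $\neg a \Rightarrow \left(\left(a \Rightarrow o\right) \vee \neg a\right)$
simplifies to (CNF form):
$\text{True}$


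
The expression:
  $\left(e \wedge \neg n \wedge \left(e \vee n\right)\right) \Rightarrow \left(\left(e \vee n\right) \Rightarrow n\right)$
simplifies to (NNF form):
$n \vee \neg e$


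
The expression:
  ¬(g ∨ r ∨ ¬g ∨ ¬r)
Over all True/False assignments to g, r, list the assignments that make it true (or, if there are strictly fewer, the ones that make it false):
is never true.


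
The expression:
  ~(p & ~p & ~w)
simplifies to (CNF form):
True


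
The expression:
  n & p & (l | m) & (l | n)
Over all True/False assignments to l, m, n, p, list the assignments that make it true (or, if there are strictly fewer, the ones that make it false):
is true only for:
  l=False, m=True, n=True, p=True;
  l=True, m=False, n=True, p=True;
  l=True, m=True, n=True, p=True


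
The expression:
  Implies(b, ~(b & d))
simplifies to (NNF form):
~b | ~d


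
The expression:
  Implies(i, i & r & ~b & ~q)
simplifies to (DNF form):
~i | (r & ~b & ~q)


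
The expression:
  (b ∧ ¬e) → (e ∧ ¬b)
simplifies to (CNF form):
e ∨ ¬b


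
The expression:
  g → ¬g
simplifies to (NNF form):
¬g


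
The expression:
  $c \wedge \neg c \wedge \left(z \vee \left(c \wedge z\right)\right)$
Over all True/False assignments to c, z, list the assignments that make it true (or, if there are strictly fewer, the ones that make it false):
is never true.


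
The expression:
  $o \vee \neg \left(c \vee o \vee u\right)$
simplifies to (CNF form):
$\left(o \vee \neg c\right) \wedge \left(o \vee \neg u\right)$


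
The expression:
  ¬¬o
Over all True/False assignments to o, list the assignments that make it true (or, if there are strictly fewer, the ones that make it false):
is true only for:
  o=True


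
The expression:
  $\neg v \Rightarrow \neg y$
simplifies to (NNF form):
$v \vee \neg y$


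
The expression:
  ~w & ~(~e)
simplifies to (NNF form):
e & ~w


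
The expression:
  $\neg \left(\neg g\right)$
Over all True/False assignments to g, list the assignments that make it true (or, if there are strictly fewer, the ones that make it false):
is true only for:
  g=True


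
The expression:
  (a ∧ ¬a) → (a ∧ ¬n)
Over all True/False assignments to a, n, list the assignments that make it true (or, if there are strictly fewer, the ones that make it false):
is always true.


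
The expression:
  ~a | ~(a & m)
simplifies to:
~a | ~m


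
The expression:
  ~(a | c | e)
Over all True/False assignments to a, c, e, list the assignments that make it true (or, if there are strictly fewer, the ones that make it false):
is true only for:
  a=False, c=False, e=False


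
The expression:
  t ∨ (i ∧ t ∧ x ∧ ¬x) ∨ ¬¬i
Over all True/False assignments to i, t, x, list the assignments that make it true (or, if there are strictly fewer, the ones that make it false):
is false only for:
  i=False, t=False, x=False;
  i=False, t=False, x=True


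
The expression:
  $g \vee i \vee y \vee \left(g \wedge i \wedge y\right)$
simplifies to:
$g \vee i \vee y$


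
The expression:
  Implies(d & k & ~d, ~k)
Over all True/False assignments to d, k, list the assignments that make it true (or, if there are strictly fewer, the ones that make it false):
is always true.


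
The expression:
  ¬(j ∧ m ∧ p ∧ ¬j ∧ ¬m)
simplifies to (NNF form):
True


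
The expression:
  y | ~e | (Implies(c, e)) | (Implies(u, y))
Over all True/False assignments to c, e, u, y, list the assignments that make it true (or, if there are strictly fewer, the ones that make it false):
is always true.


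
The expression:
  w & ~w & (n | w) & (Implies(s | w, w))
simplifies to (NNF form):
False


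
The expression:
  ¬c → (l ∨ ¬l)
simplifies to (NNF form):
True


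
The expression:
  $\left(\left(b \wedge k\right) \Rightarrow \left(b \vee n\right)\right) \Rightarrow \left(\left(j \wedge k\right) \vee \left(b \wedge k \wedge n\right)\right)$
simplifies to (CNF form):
$k \wedge \left(b \vee j\right) \wedge \left(j \vee n\right)$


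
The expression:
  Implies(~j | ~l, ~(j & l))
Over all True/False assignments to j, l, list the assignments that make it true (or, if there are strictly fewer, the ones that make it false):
is always true.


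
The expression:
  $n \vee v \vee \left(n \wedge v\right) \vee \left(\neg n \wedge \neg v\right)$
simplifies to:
$\text{True}$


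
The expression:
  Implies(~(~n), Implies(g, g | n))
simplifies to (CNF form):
True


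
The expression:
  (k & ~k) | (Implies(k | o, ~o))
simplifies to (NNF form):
~o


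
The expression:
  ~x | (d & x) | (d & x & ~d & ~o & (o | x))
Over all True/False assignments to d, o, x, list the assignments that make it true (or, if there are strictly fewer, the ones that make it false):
is false only for:
  d=False, o=False, x=True;
  d=False, o=True, x=True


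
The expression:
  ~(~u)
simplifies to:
u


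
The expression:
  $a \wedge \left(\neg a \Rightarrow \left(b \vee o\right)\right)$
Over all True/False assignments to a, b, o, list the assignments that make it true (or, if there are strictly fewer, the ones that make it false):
is true only for:
  a=True, b=False, o=False;
  a=True, b=False, o=True;
  a=True, b=True, o=False;
  a=True, b=True, o=True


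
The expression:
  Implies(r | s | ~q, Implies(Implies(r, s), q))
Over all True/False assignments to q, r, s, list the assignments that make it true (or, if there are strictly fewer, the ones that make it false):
is false only for:
  q=False, r=False, s=False;
  q=False, r=False, s=True;
  q=False, r=True, s=True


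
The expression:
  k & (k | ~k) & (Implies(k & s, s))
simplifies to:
k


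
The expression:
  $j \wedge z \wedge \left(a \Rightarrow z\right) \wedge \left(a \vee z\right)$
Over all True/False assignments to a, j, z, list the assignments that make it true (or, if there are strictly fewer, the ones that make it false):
is true only for:
  a=False, j=True, z=True;
  a=True, j=True, z=True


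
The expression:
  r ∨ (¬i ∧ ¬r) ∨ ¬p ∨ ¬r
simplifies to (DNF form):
True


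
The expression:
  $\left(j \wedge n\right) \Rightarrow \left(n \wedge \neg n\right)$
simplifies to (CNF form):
$\neg j \vee \neg n$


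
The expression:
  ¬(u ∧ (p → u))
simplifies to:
¬u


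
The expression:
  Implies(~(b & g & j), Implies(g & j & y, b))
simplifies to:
b | ~g | ~j | ~y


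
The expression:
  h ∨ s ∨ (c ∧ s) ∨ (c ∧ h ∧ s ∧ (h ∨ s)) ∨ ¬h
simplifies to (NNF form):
True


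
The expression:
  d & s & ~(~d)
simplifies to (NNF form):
d & s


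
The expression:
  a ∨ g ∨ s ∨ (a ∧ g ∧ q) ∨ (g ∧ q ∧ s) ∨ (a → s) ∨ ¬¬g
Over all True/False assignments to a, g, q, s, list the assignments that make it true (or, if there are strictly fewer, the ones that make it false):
is always true.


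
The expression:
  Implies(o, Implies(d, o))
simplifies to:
True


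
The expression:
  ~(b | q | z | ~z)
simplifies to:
False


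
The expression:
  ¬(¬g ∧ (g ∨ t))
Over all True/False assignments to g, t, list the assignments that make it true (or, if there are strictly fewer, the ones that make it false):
is false only for:
  g=False, t=True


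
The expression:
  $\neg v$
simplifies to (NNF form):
$\neg v$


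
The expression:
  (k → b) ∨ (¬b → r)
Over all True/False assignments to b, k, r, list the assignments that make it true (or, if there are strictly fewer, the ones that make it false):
is false only for:
  b=False, k=True, r=False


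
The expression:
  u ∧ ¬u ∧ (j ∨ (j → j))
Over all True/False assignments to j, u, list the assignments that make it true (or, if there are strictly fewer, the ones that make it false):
is never true.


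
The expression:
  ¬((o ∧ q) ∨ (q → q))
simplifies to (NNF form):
False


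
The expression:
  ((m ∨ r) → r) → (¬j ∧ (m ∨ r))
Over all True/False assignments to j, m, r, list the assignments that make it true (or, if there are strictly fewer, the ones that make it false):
is true only for:
  j=False, m=False, r=True;
  j=False, m=True, r=False;
  j=False, m=True, r=True;
  j=True, m=True, r=False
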